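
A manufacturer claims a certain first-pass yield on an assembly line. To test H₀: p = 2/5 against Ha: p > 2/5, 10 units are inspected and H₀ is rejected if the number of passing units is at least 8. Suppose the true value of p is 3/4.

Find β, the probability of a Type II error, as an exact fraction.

124363/262144

A Type II error is failing to reject when Ha holds: with p = 3/4, β = P(K ≤ 7).
Adding the binomial probabilities P(K=0)+…+P(K=7) at p = 3/4 gives 124363/262144.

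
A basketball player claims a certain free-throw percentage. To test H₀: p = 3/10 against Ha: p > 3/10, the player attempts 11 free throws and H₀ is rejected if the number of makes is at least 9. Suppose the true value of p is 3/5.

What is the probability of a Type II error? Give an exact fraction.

8604328/9765625

Under the alternative p = 3/5, X ~ Binomial(11, 3/5); β is the probability the test does not reject, P(X < 9).
Adding the binomial probabilities P(X=0)+…+P(X=8) at p = 3/5 gives 8604328/9765625.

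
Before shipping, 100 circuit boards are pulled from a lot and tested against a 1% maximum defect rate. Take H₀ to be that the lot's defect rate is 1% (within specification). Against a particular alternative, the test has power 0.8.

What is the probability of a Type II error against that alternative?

Power = 1 − β, so β = 1 − 0.8 = 0.2.

0.2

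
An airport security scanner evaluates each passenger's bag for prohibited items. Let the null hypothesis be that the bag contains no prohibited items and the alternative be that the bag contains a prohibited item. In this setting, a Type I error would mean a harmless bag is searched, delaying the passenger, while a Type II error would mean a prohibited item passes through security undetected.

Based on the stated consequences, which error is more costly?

The Type II consequence (a prohibited item passes through security undetected) is more severe than the Type I consequence (a harmless bag is searched, delaying the passenger).

Type II error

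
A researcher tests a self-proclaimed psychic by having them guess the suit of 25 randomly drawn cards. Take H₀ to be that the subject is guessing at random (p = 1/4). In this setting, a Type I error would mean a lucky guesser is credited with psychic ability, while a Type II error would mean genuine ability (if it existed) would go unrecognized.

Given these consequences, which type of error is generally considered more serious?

The Type I consequence (a lucky guesser is credited with psychic ability) is more severe than the Type II consequence (genuine ability (if it existed) would go unrecognized).

Type I error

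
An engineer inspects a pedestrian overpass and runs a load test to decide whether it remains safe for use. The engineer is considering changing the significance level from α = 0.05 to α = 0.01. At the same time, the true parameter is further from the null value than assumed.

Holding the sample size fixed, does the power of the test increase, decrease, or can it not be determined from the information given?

Cannot be determined from the information given.

The first change alone would make β increase; the second alone would make β decrease. Which effect dominates depends on the magnitudes, which are not given.
Since power = 1 − β, the effect on power is likewise indeterminate.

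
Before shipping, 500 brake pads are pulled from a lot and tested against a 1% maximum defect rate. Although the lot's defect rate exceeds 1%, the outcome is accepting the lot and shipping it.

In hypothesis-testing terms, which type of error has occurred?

The null hypothesis here is that the lot's defect rate is 1% (within specification).
'Accepting the lot and shipping it' corresponds to failing to reject H₀.
H₀ was not rejected but H₀ is false — a Type II error (false negative).

Type II error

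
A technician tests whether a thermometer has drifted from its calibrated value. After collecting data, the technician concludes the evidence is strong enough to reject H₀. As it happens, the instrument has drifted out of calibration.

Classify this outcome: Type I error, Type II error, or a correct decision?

The conventional null hypothesis here is that the instrument is correctly calibrated.
The test rejected a false H₀ — the decision matches the true state.

No error — this is a correct decision.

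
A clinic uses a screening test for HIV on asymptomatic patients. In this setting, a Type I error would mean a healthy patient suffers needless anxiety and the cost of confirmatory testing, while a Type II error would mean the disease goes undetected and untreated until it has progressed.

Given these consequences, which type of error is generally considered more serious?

The Type II consequence (the disease goes undetected and untreated until it has progressed) is more severe than the Type I consequence (a healthy patient suffers needless anxiety and the cost of confirmatory testing).

Type II error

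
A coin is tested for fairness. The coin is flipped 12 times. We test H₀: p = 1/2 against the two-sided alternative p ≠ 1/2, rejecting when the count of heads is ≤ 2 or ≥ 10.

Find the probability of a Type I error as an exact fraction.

79/2048

Under H₀, K ~ Binomial(12, 1/2); α is the probability of landing in either tail, P(K ≤ 2) + P(K ≥ 10).
Each tail has probability (1 + 12 + 66)/4096; doubling gives α = 158/4096 = 79/2048.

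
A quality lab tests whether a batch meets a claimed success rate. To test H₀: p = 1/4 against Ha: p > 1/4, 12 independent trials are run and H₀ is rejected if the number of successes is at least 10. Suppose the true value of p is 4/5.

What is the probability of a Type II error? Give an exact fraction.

21565149/48828125

A Type II error is failing to reject when Ha holds: with p = 4/5, β = P(S ≤ 9).
Adding the binomial probabilities P(S=0)+…+P(S=9) at p = 4/5 gives 21565149/48828125.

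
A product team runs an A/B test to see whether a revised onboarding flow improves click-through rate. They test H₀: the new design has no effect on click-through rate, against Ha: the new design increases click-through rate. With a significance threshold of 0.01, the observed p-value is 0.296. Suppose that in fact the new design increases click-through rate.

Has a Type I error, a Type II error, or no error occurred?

Since p = 0.296 ≥ α = 0.01, H₀ is not rejected.
H₀ is false (actually the new design increases click-through rate).
Failing to reject a false H₀ is a Type II error.

Type II error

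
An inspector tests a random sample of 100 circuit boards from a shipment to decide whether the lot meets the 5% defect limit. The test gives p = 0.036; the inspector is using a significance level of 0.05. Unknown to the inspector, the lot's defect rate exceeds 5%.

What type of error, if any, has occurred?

No error — this is a correct decision.

The conventional null hypothesis is that the lot's defect rate is 5% (within specification).
Since p = 0.036 < α = 0.05, H₀ is rejected.
H₀ is false (actually the lot's defect rate exceeds 5%).
The decision matches the true state — no error.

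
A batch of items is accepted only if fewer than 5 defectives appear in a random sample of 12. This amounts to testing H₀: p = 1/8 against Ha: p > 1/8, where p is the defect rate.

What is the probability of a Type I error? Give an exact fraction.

α = P(reject H₀ | H₀ true) = P(Y ≥ 5 | p = 1/8), Y ~ Binomial(12, 1/8).
α = 1 − P(Y ≤ 4) = 1 − 33971972293/34359738368 = 387766075/34359738368.

387766075/34359738368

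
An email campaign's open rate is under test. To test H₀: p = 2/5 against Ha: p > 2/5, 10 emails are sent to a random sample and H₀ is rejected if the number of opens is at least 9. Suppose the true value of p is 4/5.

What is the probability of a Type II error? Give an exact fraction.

A Type II error is failing to reject when Ha holds: with p = 4/5, β = P(K ≤ 8).
Equivalently, β = 1 − P(K ≥ 9) = 6095609/9765625.

6095609/9765625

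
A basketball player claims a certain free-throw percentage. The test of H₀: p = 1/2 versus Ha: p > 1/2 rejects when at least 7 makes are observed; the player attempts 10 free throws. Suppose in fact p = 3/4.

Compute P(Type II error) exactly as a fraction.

58753/262144

β = P(fail to reject H₀ | Ha true) = P(Y ≤ 6 | p = 3/4), Y ~ Binomial(10, 3/4).
Summing C(10,j)·(3/4)^j·(1/4)^{10-j} for j = 0..6 gives 58753/262144.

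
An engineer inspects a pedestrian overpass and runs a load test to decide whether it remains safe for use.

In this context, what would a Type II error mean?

With the conventional null hypothesis that the structure meets the required load capacity (safe):
A Type II error is failing to reject H₀ when H₀ is false.
Here that means keeping the structure open when actually the structure is structurally deficient.

A Type II error would mean concluding that the structure meets the required load capacity (safe) (or at least failing to establish that the structure is structurally deficient) when in fact the structure is structurally deficient.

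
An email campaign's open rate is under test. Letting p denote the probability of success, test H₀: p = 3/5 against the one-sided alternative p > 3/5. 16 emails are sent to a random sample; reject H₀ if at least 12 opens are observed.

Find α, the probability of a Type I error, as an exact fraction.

1016646633/6103515625

The Type I error probability is α = P(K ≥ 12) computed under H₀, where K ~ Binomial(16, 3/5).
P(K ≥ 12) = Σ_{j=12}^{16} C(16,j)·(3/5)^j·(2/5)^{16-j} = 1016646633/6103515625.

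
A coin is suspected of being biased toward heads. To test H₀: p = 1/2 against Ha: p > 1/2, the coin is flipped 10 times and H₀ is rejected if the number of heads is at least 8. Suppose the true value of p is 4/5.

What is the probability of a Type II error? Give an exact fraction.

A Type II error is failing to reject when Ha holds: with p = 4/5, β = P(K ≤ 7).
Adding the binomial probabilities P(K=0)+…+P(K=7) at p = 4/5 gives 3146489/9765625.

3146489/9765625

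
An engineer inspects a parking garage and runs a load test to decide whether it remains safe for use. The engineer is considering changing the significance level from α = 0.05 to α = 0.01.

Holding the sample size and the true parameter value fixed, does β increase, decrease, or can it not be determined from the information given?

A smaller α moves the rejection region further into the tail. With the alternative true, more outcomes now fall outside the rejection region, so failing to reject becomes more likely.

It increases.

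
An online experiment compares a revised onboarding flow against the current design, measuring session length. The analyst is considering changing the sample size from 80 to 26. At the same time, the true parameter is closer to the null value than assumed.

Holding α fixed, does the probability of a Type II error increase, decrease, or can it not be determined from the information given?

It increases.

Reducing n widens both sampling distributions, so the test has less ability to distinguish Ha from H₀. When the true parameter is near the null value, the test has a harder time distinguishing Ha from H₀. Both changes push β in the same direction.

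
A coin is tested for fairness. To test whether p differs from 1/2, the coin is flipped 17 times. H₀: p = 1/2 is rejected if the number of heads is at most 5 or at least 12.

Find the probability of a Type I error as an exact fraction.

4701/32768

Under H₀, K ~ Binomial(17, 1/2); α is the probability of landing in either tail, P(K ≤ 5) + P(K ≥ 12).
By symmetry, α = 2·P(K ≤ 5) = 2·(1 + 17 + 136 + 680 + 2380 + 6188)/131072 = 18804/131072 = 4701/32768.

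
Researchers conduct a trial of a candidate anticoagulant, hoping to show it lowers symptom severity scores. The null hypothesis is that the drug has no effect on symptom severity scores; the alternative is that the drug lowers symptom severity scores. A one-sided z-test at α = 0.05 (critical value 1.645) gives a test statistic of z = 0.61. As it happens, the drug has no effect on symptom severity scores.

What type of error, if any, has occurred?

Neither — the decision is correct.

Since z = 0.61 ≤ z* = 1.645, H₀ is not rejected.
H₀ is true (actually the drug has no effect on symptom severity scores).
The decision matches the true state — no error.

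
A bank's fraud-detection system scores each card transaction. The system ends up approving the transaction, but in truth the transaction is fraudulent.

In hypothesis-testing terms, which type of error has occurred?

Type II error

The null hypothesis here is that the transaction is legitimate.
'Approving the transaction' corresponds to failing to reject H₀.
H₀ was not rejected but H₀ is false — a Type II error (false negative).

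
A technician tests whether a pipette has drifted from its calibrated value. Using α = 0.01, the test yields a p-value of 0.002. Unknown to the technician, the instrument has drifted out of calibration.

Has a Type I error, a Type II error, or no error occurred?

No error (correct decision).

The conventional null hypothesis is that the instrument is correctly calibrated.
Since p = 0.002 < α = 0.01, H₀ is rejected.
H₀ is false (actually the instrument has drifted out of calibration).
The decision matches the true state — no error.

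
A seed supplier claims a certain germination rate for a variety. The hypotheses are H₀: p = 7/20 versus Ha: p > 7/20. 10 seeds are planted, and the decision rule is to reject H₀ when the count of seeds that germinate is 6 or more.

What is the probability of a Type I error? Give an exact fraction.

486062490487/5120000000000

Under H₀, K ~ Binomial(10, 7/20), and α = P(K ≥ 6).
Adding the binomial terms for j = 6 through 10 with p = 7/20 yields 486062490487/5120000000000.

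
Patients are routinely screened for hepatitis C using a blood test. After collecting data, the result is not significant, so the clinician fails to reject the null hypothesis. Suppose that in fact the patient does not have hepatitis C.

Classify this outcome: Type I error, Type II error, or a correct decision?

The conventional null hypothesis here is that the patient does not have hepatitis C.
The test retained a true H₀ — the decision matches the true state.

No error (correct decision).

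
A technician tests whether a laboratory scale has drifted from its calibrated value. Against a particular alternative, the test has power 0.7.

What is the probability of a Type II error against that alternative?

0.3

Power = 1 − β, so β = 1 − 0.7 = 0.3.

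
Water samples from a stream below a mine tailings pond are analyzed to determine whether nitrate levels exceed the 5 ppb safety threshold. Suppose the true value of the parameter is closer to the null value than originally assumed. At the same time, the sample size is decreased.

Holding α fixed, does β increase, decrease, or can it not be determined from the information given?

It increases.

When the true parameter is near the null value, the test has a harder time distinguishing Ha from H₀. With less data the test statistic is noisier; under Ha, more outcomes land inside the acceptance region. Both changes push β in the same direction.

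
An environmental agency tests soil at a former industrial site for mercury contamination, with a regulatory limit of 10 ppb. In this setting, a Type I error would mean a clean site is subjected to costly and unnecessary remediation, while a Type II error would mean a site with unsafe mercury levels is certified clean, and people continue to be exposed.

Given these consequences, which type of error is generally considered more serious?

The Type II consequence (a site with unsafe mercury levels is certified clean, and people continue to be exposed) is more severe than the Type I consequence (a clean site is subjected to costly and unnecessary remediation).

Type II error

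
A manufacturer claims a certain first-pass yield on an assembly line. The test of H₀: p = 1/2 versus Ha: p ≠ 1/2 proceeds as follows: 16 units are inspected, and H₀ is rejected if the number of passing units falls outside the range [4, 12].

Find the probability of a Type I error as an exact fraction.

The significance level is the null-hypothesis probability of the rejection region {≤3} ∪ {≥13}.
The two tails are symmetric, so α = 2·(1 + 16 + 120 + 560)/2^16 = 1394/65536 = 697/32768.

697/32768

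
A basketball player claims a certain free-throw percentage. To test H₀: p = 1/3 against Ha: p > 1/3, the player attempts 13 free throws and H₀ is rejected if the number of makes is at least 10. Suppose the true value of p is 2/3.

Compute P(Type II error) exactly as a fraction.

A Type II error is failing to reject when Ha holds: with p = 2/3, β = P(X ≤ 9).
Adding the binomial probabilities P(X=0)+…+P(X=9) at p = 2/3 gives 1080275/1594323.

1080275/1594323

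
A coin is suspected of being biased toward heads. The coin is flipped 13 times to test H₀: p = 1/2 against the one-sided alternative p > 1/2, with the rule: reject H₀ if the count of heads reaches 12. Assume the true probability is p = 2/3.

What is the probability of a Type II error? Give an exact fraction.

510961/531441

Under the alternative p = 2/3, X ~ Binomial(13, 2/3); β is the probability the test does not reject, P(X < 12).
Equivalently, β = 1 − P(X ≥ 12) = 510961/531441.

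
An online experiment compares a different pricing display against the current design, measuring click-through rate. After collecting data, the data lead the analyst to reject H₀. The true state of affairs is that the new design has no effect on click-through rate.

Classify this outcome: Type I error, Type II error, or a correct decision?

The conventional null hypothesis here is that the new design has no effect on click-through rate.
H₀ was rejected, but H₀ is actually true.
Rejecting a true null hypothesis is a Type I error (false positive).

Type I error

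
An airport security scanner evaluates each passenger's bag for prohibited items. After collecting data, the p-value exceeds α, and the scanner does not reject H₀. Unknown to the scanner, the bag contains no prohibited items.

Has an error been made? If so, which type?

The conventional null hypothesis here is that the bag contains no prohibited items.
The test retained a true H₀ — the decision matches the true state.

No error — this is a correct decision.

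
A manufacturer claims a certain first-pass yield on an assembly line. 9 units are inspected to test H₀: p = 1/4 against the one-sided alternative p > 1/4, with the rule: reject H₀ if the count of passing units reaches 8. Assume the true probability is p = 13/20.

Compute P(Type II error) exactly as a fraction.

A Type II error is failing to reject when Ha holds: with p = 13/20, β = P(Y ≤ 7).
Equivalently, β = 1 − P(Y ≥ 8) = 112501116301/128000000000.

112501116301/128000000000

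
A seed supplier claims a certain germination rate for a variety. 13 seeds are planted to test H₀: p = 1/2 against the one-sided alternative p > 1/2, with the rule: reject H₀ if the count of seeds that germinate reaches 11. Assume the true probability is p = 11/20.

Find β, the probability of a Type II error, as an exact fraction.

39857841016429707/40960000000000000

Under the alternative p = 11/20, Y ~ Binomial(13, 11/20); β is the probability the test does not reject, P(Y < 11).
Equivalently, β = 1 − P(Y ≥ 11) = 39857841016429707/40960000000000000.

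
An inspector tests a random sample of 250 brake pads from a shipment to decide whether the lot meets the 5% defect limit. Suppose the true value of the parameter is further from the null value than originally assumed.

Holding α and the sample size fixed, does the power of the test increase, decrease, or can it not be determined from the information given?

A larger true effect moves the Ha sampling distribution further from the H₀ critical value, making rejection more likely when Ha is true.
Since power = 1 − β and β decreases, power increases.

It increases.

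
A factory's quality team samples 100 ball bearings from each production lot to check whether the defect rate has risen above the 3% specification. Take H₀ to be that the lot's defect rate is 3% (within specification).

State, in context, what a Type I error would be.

A Type I error is rejecting H₀ when H₀ is true.
Here that means rejecting the lot and scrapping or reworking it when actually the lot's defect rate is 3% (within specification).

A Type I error would mean concluding that the lot's defect rate exceeds 3% when in fact the lot's defect rate is 3% (within specification).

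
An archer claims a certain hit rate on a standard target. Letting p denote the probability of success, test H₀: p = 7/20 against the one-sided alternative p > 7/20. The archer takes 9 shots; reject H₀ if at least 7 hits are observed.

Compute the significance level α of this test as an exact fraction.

715658867/64000000000

α = P(reject H₀ | H₀ true) = P(S ≥ 7 | p = 7/20), with S ~ Binomial(9, 7/20).
Summing C(9,j)(7/20)^j(13/20)^{9−j} for j = 7,…,9 gives 715658867/64000000000.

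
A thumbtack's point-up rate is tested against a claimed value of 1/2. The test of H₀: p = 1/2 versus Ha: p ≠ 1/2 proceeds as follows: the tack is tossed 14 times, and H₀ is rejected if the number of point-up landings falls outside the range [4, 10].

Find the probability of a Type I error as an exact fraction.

235/4096

α = P(S ≤ 3 or S ≥ 11 | p = 1/2), S ~ Binomial(14, 1/2).
Each tail has probability (1 + 14 + 91 + 364)/16384; doubling gives α = 940/16384 = 235/4096.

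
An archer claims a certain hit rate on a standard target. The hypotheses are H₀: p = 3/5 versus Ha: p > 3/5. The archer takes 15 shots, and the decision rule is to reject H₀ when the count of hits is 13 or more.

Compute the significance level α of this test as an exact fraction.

Under H₀, X ~ Binomial(15, 3/5), and α = P(X ≥ 13).
P(X ≥ 13) = Σ_{j=13}^{15} C(15,j)·(3/5)^j·(2/5)^{15-j} = 827453637/30517578125.

827453637/30517578125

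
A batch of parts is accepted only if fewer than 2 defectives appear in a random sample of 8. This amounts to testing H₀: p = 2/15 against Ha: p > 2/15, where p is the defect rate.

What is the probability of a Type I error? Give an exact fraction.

α = P(reject H₀ | H₀ true) = P(Y ≥ 2 | p = 2/15), Y ~ Binomial(8, 2/15).
α = 1 − P(Y ≤ 1) = 1 − 1819706993/2562890625 = 743183632/2562890625.

743183632/2562890625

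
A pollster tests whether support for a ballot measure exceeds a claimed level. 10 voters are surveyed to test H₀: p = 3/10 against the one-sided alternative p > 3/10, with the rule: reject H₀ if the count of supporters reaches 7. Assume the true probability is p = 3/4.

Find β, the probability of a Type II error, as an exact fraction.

58753/262144

Under the alternative p = 3/4, K ~ Binomial(10, 3/4); β is the probability the test does not reject, P(K < 7).
Equivalently, β = 1 − P(K ≥ 7) = 58753/262144.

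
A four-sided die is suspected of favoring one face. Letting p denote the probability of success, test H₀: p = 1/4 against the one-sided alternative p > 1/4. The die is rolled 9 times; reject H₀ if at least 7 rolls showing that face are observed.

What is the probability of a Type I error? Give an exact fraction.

11/8192

Under H₀, S ~ Binomial(9, 1/4), and α = P(S ≥ 7).
P(S ≥ 7) = Σ_{j=7}^{9} C(9,j)·(1/4)^j·(3/4)^{9-j} = 11/8192.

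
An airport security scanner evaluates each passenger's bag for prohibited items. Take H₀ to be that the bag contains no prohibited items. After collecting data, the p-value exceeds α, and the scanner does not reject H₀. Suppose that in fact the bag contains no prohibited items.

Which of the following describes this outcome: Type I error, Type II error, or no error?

The test retained a true H₀ — the decision matches the true state.

Neither — the decision is correct.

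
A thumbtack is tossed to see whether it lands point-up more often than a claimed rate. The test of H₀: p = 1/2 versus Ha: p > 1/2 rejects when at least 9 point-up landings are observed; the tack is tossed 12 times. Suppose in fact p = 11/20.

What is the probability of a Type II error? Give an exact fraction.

709043757719553/819200000000000

β = P(fail to reject H₀ | Ha true) = P(S ≤ 8 | p = 11/20), S ~ Binomial(12, 11/20).
Summing C(12,j)·(11/20)^j·(9/20)^{12-j} for j = 0..8 gives 709043757719553/819200000000000.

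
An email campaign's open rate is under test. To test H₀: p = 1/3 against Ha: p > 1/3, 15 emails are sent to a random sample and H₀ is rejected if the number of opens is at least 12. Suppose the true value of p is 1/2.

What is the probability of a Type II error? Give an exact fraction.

503/512

β = P(fail to reject H₀ | Ha true) = P(K ≤ 11 | p = 1/2), K ~ Binomial(15, 1/2).
Adding the binomial probabilities P(K=0)+…+P(K=11) at p = 1/2 gives 503/512.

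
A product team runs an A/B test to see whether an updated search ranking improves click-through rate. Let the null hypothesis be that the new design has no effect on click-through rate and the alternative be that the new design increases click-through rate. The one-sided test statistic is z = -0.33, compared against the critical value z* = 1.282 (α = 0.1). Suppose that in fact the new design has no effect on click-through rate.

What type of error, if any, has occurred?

No error — this is a correct decision.

Since z = -0.33 ≤ z* = 1.282, H₀ is not rejected.
H₀ is true (actually the new design has no effect on click-through rate).
The decision matches the true state — no error.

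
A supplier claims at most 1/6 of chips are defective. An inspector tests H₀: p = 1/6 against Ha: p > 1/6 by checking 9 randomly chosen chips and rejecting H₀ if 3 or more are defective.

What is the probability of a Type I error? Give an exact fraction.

898223/5038848

The significance level is the probability, assuming p = 1/6, of seeing 3 or more defectives in 9 draws.
Computing the lower-tail complement: 1 − 4140625/5038848 = 898223/5038848.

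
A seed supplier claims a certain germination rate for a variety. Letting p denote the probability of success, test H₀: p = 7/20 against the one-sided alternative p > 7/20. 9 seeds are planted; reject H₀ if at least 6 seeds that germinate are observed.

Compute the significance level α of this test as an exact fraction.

6859289647/128000000000

α = P(reject H₀ | H₀ true) = P(X ≥ 6 | p = 7/20), with X ~ Binomial(9, 7/20).
Adding the binomial terms for j = 6 through 9 with p = 7/20 yields 6859289647/128000000000.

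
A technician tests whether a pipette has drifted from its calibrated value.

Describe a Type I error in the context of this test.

With the conventional null hypothesis that the instrument is correctly calibrated:
A Type I error is rejecting H₀ when H₀ is true.
Here that means pulling the instrument for recalibration when actually the instrument is correctly calibrated.

A Type I error would mean concluding that the instrument has drifted out of calibration when in fact the instrument is correctly calibrated.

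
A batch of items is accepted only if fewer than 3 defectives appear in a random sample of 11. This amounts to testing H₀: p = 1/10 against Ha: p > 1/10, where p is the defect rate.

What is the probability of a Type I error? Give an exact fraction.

1791237017/20000000000

The significance level is the probability, assuming p = 1/10, of seeing 3 or more defectives in 11 draws.
Computing the lower-tail complement: 1 − 18208762983/20000000000 = 1791237017/20000000000.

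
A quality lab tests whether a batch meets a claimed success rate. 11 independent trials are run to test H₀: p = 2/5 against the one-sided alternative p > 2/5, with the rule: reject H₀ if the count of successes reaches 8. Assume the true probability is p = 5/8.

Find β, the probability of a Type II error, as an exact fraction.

688976199/1073741824

A Type II error is failing to reject when Ha holds: with p = 5/8, β = P(X ≤ 7).
Equivalently, β = 1 − P(X ≥ 8) = 688976199/1073741824.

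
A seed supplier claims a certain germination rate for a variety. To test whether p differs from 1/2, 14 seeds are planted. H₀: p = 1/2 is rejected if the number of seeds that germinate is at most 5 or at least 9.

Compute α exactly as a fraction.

3473/8192

The significance level is the null-hypothesis probability of the rejection region {≤5} ∪ {≥9}.
The two tails are symmetric, so α = 2·(1 + 14 + 91 + 364 + 1001 + 2002)/2^14 = 6946/16384 = 3473/8192.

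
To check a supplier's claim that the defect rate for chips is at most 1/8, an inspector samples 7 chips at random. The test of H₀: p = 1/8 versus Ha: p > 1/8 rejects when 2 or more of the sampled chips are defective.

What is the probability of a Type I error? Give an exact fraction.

225033/1048576

α = P(reject H₀ | H₀ true) = P(S ≥ 2 | p = 1/8), S ~ Binomial(7, 1/8).
Via the complement, α = 1 − Σ_{j=0}^{1} C(7,j)(1/8)^j(7/8)^{7-j} = 225033/1048576.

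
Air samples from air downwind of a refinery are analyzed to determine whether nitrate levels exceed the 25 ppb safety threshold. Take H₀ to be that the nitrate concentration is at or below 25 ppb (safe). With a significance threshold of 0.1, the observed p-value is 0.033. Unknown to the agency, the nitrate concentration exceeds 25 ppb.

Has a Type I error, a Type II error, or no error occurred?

Neither — the decision is correct.

Since p = 0.033 < α = 0.1, H₀ is rejected.
H₀ is false (actually the nitrate concentration exceeds 25 ppb).
The decision matches the true state — no error.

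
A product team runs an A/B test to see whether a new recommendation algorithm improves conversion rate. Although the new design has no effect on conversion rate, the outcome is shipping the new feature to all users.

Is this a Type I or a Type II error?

The null hypothesis here is that the new design has no effect on conversion rate.
'Shipping the new feature to all users' corresponds to rejecting H₀.
H₀ was rejected but H₀ is true — a Type I error (false positive).

Type I error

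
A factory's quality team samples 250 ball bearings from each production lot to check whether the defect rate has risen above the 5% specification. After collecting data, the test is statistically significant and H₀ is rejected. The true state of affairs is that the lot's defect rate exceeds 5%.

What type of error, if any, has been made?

The conventional null hypothesis here is that the lot's defect rate is 5% (within specification).
The test rejected a false H₀ — the decision matches the true state.

Neither — the decision is correct.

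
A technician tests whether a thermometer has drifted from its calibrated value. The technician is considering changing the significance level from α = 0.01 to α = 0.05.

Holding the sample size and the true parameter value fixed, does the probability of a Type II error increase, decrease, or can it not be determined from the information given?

It decreases.

Relaxing α lowers the evidence threshold; under Ha, outcomes that previously fell short now trigger rejection.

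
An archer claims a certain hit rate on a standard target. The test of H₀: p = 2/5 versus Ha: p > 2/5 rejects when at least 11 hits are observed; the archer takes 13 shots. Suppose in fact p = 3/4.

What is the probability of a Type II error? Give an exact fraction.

22394171/33554432

β = P(fail to reject H₀ | Ha true) = P(K ≤ 10 | p = 3/4), K ~ Binomial(13, 3/4).
Equivalently, β = 1 − P(K ≥ 11) = 22394171/33554432.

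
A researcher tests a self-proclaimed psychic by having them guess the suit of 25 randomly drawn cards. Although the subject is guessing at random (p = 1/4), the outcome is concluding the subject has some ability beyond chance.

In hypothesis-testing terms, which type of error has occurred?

Type I error

The null hypothesis here is that the subject is guessing at random (p = 1/4).
'Concluding the subject has some ability beyond chance' corresponds to rejecting H₀.
H₀ was rejected but H₀ is true — a Type I error (false positive).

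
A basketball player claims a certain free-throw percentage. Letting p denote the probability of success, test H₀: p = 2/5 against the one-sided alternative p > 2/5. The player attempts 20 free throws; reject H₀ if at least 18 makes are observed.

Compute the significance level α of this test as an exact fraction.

480772096/95367431640625

α = P(reject H₀ | H₀ true) = P(S ≥ 18 | p = 2/5), with S ~ Binomial(20, 2/5).
Summing C(20,j)(2/5)^j(3/5)^{20−j} for j = 18,…,20 gives 480772096/95367431640625.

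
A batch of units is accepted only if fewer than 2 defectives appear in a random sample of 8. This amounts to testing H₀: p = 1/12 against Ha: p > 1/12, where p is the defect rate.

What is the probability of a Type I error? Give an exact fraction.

59725447/429981696

The significance level is the probability, assuming p = 1/12, of seeing 2 or more defectives in 8 draws.
Via the complement, α = 1 − Σ_{j=0}^{1} C(8,j)(1/12)^j(11/12)^{8-j} = 59725447/429981696.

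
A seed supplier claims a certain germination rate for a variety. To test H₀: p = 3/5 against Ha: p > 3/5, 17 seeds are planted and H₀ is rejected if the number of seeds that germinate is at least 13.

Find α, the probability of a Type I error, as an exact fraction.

19225941057/152587890625

Under H₀, Y ~ Binomial(17, 3/5), and α = P(Y ≥ 13).
Summing C(17,j)(3/5)^j(2/5)^{17−j} for j = 13,…,17 gives 19225941057/152587890625.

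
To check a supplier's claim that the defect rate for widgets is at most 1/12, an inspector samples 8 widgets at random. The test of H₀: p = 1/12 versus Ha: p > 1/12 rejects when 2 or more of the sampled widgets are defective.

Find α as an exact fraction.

59725447/429981696

α = P(reject H₀ | H₀ true) = P(X ≥ 2 | p = 1/12), X ~ Binomial(8, 1/12).
α = 1 − P(X ≤ 1) = 1 − 370256249/429981696 = 59725447/429981696.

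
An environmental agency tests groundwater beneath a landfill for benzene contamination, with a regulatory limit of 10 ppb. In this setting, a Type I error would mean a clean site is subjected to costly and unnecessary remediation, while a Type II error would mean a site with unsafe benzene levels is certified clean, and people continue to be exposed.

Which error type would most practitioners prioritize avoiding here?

The Type II consequence (a site with unsafe benzene levels is certified clean, and people continue to be exposed) is more severe than the Type I consequence (a clean site is subjected to costly and unnecessary remediation).

Type II error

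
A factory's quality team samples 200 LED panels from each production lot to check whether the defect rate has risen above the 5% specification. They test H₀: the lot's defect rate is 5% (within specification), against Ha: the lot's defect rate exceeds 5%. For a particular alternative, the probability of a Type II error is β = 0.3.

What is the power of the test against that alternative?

0.7

Power = 1 − β = 1 − 0.3 = 0.7.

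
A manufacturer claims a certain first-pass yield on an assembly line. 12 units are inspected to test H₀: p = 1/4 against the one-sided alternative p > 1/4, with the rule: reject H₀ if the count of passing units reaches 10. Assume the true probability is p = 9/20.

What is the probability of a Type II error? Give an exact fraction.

812745962073749/819200000000000

A Type II error is failing to reject when Ha holds: with p = 9/20, β = P(Y ≤ 9).
Summing C(12,j)·(9/20)^j·(11/20)^{12-j} for j = 0..9 gives 812745962073749/819200000000000.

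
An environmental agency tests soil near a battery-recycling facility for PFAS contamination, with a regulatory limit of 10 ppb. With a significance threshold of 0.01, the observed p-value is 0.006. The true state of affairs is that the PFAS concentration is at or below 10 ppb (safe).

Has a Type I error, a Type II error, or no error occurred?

The conventional null hypothesis is that the PFAS concentration is at or below 10 ppb (safe).
Since p = 0.006 < α = 0.01, H₀ is rejected.
H₀ is true (actually the PFAS concentration is at or below 10 ppb (safe)).
Rejecting a true H₀ is a Type I error.

Type I error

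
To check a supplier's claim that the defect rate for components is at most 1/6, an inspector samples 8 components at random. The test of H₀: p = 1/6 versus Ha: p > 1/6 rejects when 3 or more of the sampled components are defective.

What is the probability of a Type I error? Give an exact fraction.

75497/559872

The significance level is the probability, assuming p = 1/6, of seeing 3 or more defectives in 8 draws.
α = 1 − P(K ≤ 2) = 1 − 484375/559872 = 75497/559872.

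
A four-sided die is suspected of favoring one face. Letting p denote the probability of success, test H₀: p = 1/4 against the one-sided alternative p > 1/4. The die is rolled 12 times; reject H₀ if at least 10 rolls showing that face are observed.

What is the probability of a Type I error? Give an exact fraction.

The Type I error probability is α = P(S ≥ 10) computed under H₀, where S ~ Binomial(12, 1/4).
P(S ≥ 10) = Σ_{j=10}^{12} C(12,j)·(1/4)^j·(3/4)^{12-j} = 631/16777216.

631/16777216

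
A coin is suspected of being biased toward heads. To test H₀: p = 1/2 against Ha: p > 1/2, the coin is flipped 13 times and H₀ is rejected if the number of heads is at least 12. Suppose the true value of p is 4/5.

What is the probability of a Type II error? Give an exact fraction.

A Type II error is failing to reject when Ha holds: with p = 4/5, β = P(Y ≤ 11).
Equivalently, β = 1 − P(Y ≥ 12) = 935490453/1220703125.

935490453/1220703125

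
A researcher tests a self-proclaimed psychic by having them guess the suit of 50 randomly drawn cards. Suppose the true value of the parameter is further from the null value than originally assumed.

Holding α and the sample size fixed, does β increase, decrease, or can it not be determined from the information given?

The further the true parameter sits from the null value, the more of the Ha sampling distribution falls in the rejection region.

It decreases.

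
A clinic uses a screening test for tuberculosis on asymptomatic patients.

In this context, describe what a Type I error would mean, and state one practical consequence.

With the conventional null hypothesis that the patient does not have tuberculosis:
A Type I error is rejecting H₀ when H₀ is true.
Here that means flagging the patient as positive and ordering follow-up testing when actually the patient does not have tuberculosis.

A Type I error would mean concluding that the patient has tuberculosis when in fact the patient does not have tuberculosis. Consequence: a healthy patient suffers needless anxiety and the cost of confirmatory testing.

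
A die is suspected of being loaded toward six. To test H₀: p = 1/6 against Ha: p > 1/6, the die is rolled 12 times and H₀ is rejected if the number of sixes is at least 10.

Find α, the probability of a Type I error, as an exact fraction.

The Type I error probability is α = P(X ≥ 10) computed under H₀, where X ~ Binomial(12, 1/6).
Summing C(12,j)(1/6)^j(5/6)^{12−j} for j = 10,…,12 gives 1711/2176782336.

1711/2176782336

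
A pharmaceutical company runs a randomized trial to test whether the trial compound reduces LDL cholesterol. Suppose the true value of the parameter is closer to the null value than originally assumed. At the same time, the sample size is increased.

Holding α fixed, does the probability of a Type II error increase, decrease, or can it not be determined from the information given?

Cannot be determined from the information given.

The first change alone would make β increase; the second alone would make β decrease. Which effect dominates depends on the magnitudes, which are not given.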